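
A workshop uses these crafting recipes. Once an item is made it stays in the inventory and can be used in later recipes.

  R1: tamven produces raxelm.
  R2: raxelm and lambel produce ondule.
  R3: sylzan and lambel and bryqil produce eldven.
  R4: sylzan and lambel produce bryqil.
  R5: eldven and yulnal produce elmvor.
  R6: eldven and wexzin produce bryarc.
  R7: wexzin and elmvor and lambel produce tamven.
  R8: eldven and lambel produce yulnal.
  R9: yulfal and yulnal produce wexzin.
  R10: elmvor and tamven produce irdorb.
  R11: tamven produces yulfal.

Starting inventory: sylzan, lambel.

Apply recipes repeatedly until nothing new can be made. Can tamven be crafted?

tamven would need wexzin, elmvor, and lambel (R7), but wexzin is never obtained.

No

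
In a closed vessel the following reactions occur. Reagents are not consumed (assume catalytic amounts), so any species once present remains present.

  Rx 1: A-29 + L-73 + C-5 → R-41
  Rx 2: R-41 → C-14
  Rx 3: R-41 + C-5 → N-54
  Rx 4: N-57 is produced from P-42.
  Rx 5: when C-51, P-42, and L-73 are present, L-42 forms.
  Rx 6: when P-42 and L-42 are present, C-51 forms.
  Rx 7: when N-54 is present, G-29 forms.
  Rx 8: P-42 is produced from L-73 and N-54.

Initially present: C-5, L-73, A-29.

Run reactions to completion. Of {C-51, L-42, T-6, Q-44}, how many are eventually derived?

0

C-51 would need P-42 and L-42 (Rx 6), but L-42 never forms.
L-42 would need C-51, P-42, and L-73 (Rx 5), but C-51 never forms.
No rule produces T-6, and it is not given.
No rule produces Q-44, and it is not given.
None of the 4 are reached.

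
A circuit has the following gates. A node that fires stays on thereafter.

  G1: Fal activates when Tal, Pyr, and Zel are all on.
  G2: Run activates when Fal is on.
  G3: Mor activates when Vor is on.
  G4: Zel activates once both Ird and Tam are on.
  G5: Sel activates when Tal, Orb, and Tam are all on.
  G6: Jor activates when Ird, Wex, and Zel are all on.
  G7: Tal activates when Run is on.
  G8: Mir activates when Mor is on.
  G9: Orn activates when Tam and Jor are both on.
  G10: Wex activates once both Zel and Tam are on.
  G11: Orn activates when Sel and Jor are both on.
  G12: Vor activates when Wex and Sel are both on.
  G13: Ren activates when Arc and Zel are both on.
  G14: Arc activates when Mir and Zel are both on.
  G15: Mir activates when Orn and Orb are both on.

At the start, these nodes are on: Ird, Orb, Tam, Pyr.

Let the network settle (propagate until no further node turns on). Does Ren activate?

G4: Ird and Tam on → Zel on.
Zel and Tam are on, so Wex activates (G10).
Ird, Wex, and Zel are on, so Jor activates (G6).
Tam and Jor are on, so Orn activates (G9).
Orn and Orb are on, so Mir activates (G15).
Mir and Zel are on, so Arc activates (G14).
G13: Arc and Zel on → Ren on.

Yes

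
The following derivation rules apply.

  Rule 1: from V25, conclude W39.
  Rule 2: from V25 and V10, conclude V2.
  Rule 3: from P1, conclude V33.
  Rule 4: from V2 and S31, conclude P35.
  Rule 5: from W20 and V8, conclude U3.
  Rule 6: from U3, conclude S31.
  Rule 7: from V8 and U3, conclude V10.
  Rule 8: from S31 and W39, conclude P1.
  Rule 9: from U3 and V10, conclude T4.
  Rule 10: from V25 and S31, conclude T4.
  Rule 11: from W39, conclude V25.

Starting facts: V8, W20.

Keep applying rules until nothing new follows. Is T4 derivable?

From W20 and V8, Rule 5 gives U3.
From V8 and U3, Rule 7 gives V10.
From U3 and V10, Rule 9 gives T4.

Yes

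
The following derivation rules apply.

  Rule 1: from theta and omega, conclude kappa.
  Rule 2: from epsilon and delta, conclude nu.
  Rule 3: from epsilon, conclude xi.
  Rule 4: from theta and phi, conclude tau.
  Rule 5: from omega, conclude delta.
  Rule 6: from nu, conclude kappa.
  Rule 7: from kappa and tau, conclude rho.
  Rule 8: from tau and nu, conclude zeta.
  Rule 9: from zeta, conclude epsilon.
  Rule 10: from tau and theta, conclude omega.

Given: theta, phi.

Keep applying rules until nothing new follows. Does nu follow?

nu would need epsilon and delta (Rule 2), but epsilon is never established.

No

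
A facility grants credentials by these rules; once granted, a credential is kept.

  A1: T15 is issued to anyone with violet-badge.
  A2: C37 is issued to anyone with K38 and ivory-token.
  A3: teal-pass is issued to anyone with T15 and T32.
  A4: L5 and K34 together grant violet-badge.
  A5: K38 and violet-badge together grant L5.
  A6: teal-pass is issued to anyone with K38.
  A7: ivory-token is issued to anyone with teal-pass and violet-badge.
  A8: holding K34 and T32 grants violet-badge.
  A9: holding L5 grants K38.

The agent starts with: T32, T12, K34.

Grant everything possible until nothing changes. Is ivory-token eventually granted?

Yes

Holding K34 and T32 grants violet-badge (A8).
Holding violet-badge grants T15 (A1).
Holding T15 and T32 grants teal-pass (A3).
Holding teal-pass and violet-badge grants ivory-token (A7).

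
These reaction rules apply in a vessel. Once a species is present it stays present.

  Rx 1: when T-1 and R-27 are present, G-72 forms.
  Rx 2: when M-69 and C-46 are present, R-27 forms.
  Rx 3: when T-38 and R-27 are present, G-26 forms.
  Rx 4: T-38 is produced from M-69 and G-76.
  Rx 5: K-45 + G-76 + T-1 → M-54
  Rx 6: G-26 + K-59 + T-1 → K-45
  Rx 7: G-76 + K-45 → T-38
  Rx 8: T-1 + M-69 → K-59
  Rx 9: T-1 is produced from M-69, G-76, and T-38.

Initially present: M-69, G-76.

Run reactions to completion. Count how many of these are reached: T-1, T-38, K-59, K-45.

M-69 and G-76 present → T-38 forms (Rx 4).
M-69, G-76, and T-38 present → T-1 forms (Rx 9).
T-1 and M-69 present → K-59 forms (Rx 8).
T-1: reached.
T-38: reached.
K-59: reached.
K-45 would need G-26, K-59, and T-1 (Rx 6), but G-26 never forms.
Reached: T-1, T-38, and K-59 — 3 of the 4.

3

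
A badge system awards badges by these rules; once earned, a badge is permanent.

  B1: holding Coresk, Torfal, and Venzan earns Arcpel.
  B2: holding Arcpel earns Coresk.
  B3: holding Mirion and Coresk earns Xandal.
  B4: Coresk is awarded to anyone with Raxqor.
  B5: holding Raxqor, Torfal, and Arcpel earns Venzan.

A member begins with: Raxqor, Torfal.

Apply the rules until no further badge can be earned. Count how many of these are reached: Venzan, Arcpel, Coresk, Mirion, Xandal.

With Raxqor, Coresk is earned (B4).
Venzan would need Raxqor, Torfal, and Arcpel (B5), but Arcpel is never earned.
Arcpel would need Coresk, Torfal, and Venzan (B1), but Venzan is never earned.
Coresk: reached.
No rule produces Mirion, and it is not given.
Xandal would need Mirion and Coresk (B3), but Mirion is never earned.
Reached: Coresk — 1 of the 5.

1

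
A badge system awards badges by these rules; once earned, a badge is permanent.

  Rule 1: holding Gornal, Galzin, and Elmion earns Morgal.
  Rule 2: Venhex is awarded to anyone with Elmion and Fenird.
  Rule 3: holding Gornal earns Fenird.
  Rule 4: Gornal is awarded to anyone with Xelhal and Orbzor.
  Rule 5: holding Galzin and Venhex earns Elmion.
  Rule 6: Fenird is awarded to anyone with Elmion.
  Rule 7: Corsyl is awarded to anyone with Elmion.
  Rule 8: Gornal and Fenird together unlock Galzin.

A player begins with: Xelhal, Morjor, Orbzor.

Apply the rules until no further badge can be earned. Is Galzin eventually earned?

Yes

With Xelhal and Orbzor, Gornal is earned (Rule 4).
With Gornal, Fenird is earned (Rule 3).
With Gornal and Fenird, Galzin is earned (Rule 8).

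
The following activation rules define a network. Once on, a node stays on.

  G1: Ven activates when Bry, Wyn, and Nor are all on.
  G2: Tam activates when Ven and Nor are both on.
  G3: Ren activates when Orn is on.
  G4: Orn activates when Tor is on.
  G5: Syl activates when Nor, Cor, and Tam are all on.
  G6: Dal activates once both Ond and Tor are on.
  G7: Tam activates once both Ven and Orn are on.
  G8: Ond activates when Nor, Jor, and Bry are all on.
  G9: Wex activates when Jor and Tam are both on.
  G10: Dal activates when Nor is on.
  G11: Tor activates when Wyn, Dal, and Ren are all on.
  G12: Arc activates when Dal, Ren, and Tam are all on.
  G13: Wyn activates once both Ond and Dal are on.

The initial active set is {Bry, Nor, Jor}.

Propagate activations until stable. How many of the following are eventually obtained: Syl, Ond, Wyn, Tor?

G10: Nor on → Dal on.
Nor, Jor, and Bry are on, so Ond activates (G8).
Ond and Dal are on, so Wyn activates (G13).
Syl would need Nor, Cor, and Tam (G5), but Cor never turns on.
Ond: reached.
Wyn: reached.
Tor would need Wyn, Dal, and Ren (G11), but Ren never turns on.
Reached: Ond and Wyn — 2 of the 4.

2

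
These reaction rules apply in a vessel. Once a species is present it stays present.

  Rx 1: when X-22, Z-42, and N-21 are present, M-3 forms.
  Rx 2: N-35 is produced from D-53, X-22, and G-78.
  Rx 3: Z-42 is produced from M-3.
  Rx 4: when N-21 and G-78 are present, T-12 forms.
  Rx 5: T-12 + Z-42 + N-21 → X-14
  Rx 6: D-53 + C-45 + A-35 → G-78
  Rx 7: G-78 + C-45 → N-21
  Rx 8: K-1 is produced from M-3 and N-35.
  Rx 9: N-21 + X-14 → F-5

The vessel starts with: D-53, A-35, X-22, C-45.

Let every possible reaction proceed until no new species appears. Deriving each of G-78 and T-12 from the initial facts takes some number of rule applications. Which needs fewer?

G-78: D-53, C-45, and A-35 present → G-78 forms (Rx 6). [1 rule application]
T-12: D-53, C-45, and A-35 present → G-78 forms (Rx 6). G-78 and C-45 present → N-21 forms (Rx 7). N-21 and G-78 present → T-12 forms (Rx 4). [3 rule applications]
G-78 needs fewer.

G-78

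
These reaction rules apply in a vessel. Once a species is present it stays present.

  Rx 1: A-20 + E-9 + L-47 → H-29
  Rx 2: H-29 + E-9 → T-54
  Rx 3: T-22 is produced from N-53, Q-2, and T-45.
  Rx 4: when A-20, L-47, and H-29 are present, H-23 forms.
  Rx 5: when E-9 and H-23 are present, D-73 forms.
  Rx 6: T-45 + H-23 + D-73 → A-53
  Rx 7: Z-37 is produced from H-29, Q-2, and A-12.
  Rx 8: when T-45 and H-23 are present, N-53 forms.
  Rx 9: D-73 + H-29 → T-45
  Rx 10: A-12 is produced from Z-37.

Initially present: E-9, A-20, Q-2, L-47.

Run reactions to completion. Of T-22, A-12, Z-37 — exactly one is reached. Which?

T-22

A-20, E-9, and L-47 present → H-29 forms (Rx 1).
A-20, L-47, and H-29 present → H-23 forms (Rx 4).
E-9 and H-23 present → D-73 forms (Rx 5).
D-73 and H-29 present → T-45 forms (Rx 9).
T-45 and H-23 present → N-53 forms (Rx 8).
N-53, Q-2, and T-45 present → T-22 forms (Rx 3).
A-12 would need Z-37 (Rx 10), but Z-37 never forms. Z-37 would need H-29, Q-2, and A-12 (Rx 7), but A-12 never forms.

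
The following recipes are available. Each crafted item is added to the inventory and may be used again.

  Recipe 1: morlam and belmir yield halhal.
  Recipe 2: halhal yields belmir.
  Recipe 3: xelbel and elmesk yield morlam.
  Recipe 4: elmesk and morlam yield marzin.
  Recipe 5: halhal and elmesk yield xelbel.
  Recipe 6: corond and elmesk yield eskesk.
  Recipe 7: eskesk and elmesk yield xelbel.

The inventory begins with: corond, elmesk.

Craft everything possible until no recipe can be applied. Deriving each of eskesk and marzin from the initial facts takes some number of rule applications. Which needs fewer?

eskesk: Using Recipe 6, corond and elmesk make eskesk. [1 rule application]
marzin: Using Recipe 6, corond and elmesk make eskesk. eskesk and elmesk → xelbel (Recipe 7). Using Recipe 3, xelbel and elmesk make morlam. Using Recipe 4, elmesk and morlam make marzin. [4 rule applications]
eskesk needs fewer.

eskesk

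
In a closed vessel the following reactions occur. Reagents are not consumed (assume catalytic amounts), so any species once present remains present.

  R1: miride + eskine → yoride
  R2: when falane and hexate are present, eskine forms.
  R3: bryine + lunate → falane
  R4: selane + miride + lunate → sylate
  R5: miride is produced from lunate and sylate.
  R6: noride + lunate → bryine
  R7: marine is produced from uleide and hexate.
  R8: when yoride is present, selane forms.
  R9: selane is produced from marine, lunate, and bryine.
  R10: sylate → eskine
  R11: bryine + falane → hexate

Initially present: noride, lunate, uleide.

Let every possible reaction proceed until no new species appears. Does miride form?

miride would need lunate and sylate (R5), but sylate never forms.

No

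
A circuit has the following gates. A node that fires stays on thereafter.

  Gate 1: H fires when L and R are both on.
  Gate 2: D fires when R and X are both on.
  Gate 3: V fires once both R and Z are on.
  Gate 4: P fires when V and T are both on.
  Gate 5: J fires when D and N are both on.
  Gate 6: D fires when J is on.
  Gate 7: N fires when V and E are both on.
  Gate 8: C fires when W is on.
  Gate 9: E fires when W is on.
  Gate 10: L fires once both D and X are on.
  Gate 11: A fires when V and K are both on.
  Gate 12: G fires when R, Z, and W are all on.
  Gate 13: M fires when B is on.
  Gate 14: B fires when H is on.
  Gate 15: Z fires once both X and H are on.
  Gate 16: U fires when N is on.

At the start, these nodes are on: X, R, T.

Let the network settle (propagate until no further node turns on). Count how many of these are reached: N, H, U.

R and X are on, so D fires (Gate 2).
Gate 10: D and X on → L on.
Gate 1: L and R on → H on.
N would need V and E (Gate 7), but E never turns on.
H: reached.
U would need N (Gate 16), but N never turns on.
Reached: H — 1 of the 3.

1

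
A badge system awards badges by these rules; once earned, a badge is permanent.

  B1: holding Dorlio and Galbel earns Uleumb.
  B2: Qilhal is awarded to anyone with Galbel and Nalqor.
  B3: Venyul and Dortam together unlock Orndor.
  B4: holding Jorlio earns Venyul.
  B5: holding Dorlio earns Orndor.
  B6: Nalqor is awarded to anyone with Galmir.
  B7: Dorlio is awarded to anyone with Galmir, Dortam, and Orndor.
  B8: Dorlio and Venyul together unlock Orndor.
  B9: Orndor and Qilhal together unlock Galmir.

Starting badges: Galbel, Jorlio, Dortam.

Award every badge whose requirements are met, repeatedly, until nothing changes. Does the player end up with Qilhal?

No

Qilhal would need Galbel and Nalqor (B2), but Nalqor is never earned.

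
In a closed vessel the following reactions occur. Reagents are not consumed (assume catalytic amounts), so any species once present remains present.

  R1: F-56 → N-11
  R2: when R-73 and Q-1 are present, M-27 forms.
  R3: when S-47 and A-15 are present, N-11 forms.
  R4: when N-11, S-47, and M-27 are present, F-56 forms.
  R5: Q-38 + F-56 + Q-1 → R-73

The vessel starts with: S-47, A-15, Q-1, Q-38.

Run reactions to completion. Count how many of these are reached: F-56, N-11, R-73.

1

S-47 and A-15 present → N-11 forms (R3).
F-56 would need N-11, S-47, and M-27 (R4), but M-27 never forms.
N-11: reached.
R-73 would need Q-38, F-56, and Q-1 (R5), but F-56 never forms.
Reached: N-11 — 1 of the 3.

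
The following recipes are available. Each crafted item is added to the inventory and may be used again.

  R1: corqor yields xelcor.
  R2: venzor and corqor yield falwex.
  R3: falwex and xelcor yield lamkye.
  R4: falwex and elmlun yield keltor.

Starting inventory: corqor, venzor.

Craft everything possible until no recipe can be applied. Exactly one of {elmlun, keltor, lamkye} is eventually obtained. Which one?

lamkye

Using R2, venzor and corqor make falwex.
corqor → xelcor (R1).
Using R3, falwex and xelcor make lamkye.
No rule produces elmlun, and it is not given. keltor would need falwex and elmlun (R4), but elmlun is never obtained.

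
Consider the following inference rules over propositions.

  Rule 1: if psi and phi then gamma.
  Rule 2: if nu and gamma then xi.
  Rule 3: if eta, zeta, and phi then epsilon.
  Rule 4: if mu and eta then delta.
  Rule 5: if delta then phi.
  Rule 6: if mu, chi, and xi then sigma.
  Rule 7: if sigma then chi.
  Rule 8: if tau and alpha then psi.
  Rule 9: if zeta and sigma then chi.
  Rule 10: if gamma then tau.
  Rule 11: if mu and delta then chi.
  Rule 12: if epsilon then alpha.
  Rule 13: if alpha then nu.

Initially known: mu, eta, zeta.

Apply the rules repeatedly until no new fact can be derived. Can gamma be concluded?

gamma would need psi and phi (Rule 1), but psi is never established.

No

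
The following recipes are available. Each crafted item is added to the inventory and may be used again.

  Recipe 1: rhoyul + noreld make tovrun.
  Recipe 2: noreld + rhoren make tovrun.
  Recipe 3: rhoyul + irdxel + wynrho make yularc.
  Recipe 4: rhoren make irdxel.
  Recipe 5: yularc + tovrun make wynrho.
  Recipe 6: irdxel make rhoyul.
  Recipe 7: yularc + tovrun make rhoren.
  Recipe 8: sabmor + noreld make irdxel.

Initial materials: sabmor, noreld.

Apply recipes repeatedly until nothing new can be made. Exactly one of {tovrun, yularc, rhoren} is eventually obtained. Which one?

Using Recipe 8, sabmor and noreld make irdxel.
irdxel → rhoyul (Recipe 6).
Using Recipe 1, rhoyul and noreld make tovrun.
rhoren would need yularc and tovrun (Recipe 7), but yularc is never obtained. yularc would need rhoyul, irdxel, and wynrho (Recipe 3), but wynrho is never obtained.

tovrun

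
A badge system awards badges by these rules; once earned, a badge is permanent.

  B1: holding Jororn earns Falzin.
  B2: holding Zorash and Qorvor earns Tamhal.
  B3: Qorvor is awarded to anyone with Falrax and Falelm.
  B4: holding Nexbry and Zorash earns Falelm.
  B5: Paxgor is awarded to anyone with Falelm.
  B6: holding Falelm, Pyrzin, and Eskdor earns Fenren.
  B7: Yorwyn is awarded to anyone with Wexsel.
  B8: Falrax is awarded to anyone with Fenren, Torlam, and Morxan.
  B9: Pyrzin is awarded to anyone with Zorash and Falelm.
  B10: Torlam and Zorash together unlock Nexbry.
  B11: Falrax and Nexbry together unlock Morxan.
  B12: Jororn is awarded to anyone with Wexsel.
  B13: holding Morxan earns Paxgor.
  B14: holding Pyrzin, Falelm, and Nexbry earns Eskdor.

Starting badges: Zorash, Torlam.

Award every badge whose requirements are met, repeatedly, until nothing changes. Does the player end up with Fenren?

Yes

With Torlam and Zorash, Nexbry is earned (B10).
With Nexbry and Zorash, Falelm is earned (B4).
With Zorash and Falelm, Pyrzin is earned (B9).
With Pyrzin, Falelm, and Nexbry, Eskdor is earned (B14).
With Falelm, Pyrzin, and Eskdor, Fenren is earned (B6).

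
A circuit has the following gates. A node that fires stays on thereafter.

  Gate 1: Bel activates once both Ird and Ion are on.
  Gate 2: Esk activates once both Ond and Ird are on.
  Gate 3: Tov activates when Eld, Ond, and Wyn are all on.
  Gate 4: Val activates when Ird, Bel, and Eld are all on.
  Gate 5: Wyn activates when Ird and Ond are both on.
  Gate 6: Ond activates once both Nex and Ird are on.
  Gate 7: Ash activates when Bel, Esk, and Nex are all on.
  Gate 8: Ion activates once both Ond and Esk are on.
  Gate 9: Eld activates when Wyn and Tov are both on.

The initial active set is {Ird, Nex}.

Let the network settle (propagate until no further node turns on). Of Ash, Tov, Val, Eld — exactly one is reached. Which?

Gate 6: Nex and Ird on → Ond on.
Gate 2: Ond and Ird on → Esk on.
Gate 8: Ond and Esk on → Ion on.
Gate 1: Ird and Ion on → Bel on.
Bel, Esk, and Nex are on, so Ash activates (Gate 7).
Eld would need Wyn and Tov (Gate 9), but Tov never turns on. Tov would need Eld, Ond, and Wyn (Gate 3), but Eld never turns on. Val would need Ird, Bel, and Eld (Gate 4), but Eld never turns on.

Ash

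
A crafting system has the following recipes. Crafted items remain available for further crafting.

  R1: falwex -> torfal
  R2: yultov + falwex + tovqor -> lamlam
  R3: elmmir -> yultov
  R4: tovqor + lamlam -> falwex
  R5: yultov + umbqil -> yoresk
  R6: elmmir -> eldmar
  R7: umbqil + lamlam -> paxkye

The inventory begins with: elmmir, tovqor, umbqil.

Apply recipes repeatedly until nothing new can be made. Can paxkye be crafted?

No

paxkye would need umbqil and lamlam (R7), but lamlam is never obtained.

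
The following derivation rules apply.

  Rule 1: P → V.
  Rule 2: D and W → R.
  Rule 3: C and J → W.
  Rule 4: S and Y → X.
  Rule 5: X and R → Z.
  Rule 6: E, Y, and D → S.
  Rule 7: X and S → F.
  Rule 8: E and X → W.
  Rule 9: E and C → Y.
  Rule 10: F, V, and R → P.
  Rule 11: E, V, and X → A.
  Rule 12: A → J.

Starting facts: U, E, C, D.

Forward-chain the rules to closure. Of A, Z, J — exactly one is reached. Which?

Z

From E and C, Rule 9 gives Y.
From E, Y, and D, Rule 6 gives S.
From S and Y, Rule 4 gives X.
From E and X, Rule 8 gives W.
D and W hold, so R follows (Rule 2).
X and R hold, so Z follows (Rule 5).
J would need A (Rule 12), but A is never established. A would need E, V, and X (Rule 11), but V is never established.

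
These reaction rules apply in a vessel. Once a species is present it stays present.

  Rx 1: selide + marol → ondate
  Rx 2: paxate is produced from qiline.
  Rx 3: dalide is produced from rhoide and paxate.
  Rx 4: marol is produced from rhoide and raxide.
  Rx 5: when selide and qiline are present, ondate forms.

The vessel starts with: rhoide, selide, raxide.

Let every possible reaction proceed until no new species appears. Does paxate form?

paxate would need qiline (Rx 2), but qiline never forms.

No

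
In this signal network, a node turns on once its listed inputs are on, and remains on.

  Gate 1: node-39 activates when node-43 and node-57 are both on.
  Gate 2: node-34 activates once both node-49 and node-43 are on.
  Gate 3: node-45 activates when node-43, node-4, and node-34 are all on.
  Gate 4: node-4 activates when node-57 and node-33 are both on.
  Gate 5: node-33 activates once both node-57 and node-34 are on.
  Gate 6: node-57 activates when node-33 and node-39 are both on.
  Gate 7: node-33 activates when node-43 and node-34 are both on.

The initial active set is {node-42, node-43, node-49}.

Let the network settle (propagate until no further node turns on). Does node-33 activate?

Gate 2: node-49 and node-43 on → node-34 on.
Gate 7: node-43 and node-34 on → node-33 on.

Yes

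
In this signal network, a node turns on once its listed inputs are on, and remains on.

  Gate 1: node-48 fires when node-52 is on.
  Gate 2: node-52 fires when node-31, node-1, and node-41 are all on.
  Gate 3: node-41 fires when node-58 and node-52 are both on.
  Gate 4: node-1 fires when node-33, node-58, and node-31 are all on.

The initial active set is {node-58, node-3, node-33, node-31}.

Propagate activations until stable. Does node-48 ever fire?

No

node-48 would need node-52 (Gate 1), but node-52 never turns on.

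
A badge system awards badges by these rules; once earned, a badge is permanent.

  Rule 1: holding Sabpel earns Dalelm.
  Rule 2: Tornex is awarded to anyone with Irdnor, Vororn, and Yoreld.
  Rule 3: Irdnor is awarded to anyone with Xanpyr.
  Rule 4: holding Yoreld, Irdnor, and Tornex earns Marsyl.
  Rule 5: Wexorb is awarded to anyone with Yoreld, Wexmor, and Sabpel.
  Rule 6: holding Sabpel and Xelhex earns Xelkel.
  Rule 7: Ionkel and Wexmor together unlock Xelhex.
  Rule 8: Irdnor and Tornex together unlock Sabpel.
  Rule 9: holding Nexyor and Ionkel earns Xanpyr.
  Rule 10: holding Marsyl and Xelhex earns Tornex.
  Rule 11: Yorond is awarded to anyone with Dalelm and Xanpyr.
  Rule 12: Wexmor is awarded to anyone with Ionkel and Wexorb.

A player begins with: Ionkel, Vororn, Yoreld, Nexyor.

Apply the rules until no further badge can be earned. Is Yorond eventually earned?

Yes

With Nexyor and Ionkel, Xanpyr is earned (Rule 9).
With Xanpyr, Irdnor is earned (Rule 3).
With Irdnor, Vororn, and Yoreld, Tornex is earned (Rule 2).
With Irdnor and Tornex, Sabpel is earned (Rule 8).
With Sabpel, Dalelm is earned (Rule 1).
With Dalelm and Xanpyr, Yorond is earned (Rule 11).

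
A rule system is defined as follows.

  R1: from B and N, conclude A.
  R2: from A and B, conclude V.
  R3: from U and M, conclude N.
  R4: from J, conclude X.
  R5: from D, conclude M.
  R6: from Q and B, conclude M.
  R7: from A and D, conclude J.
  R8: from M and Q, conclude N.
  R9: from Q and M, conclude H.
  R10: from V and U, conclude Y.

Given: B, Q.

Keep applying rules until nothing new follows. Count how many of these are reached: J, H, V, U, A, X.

3

From Q and B, R6 gives M.
Q and M hold, so H follows (R9).
M and Q hold, so N follows (R8).
B and N hold, so A follows (R1).
A and B hold, so V follows (R2).
J would need A and D (R7), but D is never established.
H: reached.
V: reached.
No rule produces U, and it is not given.
A: reached.
X would need J (R4), but J is never established.
Reached: H, V, and A — 3 of the 6.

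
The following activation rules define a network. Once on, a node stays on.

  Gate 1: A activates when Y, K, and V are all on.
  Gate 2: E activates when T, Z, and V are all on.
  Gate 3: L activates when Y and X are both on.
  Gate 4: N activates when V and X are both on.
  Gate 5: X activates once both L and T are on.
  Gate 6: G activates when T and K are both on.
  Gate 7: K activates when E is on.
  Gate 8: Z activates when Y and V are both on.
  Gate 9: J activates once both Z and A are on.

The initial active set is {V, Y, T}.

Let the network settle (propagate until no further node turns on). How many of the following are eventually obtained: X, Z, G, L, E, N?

Y and V are on, so Z activates (Gate 8).
T, Z, and V are on, so E activates (Gate 2).
Gate 7: E on → K on.
T and K are on, so G activates (Gate 6).
X would need L and T (Gate 5), but L never turns on.
Z: reached.
G: reached.
L would need Y and X (Gate 3), but X never turns on.
E: reached.
N would need V and X (Gate 4), but X never turns on.
Reached: Z, G, and E — 3 of the 6.

3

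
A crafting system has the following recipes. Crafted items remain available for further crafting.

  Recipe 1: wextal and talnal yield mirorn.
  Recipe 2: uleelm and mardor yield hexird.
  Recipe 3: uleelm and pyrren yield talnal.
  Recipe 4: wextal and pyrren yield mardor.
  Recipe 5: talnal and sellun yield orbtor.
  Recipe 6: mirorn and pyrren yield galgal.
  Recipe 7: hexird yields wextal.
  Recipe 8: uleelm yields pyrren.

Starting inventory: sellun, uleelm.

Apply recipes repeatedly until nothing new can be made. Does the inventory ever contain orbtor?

uleelm → pyrren (Recipe 8).
Using Recipe 3, uleelm and pyrren make talnal.
talnal and sellun → orbtor (Recipe 5).

Yes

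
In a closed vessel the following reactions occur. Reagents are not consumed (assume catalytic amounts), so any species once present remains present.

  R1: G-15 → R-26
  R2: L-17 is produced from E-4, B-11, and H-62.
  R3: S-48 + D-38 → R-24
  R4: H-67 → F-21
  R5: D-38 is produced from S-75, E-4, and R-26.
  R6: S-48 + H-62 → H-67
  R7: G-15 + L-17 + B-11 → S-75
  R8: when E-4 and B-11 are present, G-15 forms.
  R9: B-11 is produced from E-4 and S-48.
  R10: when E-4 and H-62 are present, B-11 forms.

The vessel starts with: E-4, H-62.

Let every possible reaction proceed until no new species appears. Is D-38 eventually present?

E-4 and H-62 present → B-11 forms (R10).
E-4 and B-11 present → G-15 forms (R8).
E-4, B-11, and H-62 present → L-17 forms (R2).
G-15 present → R-26 forms (R1).
G-15, L-17, and B-11 present → S-75 forms (R7).
S-75, E-4, and R-26 present → D-38 forms (R5).

Yes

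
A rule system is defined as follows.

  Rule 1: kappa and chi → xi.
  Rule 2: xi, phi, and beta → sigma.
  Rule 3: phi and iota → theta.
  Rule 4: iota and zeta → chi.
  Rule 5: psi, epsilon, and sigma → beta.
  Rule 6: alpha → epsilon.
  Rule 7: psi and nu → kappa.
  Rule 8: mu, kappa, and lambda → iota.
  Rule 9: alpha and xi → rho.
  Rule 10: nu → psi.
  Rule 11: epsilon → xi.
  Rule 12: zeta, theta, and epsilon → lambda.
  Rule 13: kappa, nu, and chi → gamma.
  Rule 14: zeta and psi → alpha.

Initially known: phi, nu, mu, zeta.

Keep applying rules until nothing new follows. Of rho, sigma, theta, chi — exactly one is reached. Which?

rho

nu holds, so psi follows (Rule 10).
From zeta and psi, Rule 14 gives alpha.
alpha holds, so epsilon follows (Rule 6).
epsilon holds, so xi follows (Rule 11).
From alpha and xi, Rule 9 gives rho.
theta would need phi and iota (Rule 3), but iota is never established. sigma would need xi, phi, and beta (Rule 2), but beta is never established. chi would need iota and zeta (Rule 4), but iota is never established.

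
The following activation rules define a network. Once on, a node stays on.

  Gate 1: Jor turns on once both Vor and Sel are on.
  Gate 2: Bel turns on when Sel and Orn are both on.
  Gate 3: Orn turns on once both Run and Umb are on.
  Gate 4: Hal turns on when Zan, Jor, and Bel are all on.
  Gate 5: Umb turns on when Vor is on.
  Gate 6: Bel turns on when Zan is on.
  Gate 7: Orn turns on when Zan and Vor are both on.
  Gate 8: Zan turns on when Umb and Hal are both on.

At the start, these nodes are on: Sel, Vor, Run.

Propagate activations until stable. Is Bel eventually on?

Yes

Vor is on, so Umb turns on (Gate 5).
Gate 3: Run and Umb on → Orn on.
Sel and Orn are on, so Bel turns on (Gate 2).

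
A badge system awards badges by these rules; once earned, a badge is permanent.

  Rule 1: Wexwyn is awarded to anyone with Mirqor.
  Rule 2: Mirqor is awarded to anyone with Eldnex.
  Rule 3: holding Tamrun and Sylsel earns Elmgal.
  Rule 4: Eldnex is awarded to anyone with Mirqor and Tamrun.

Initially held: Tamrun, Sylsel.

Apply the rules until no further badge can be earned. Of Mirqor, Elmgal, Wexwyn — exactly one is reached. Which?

Elmgal

With Tamrun and Sylsel, Elmgal is earned (Rule 3).
Wexwyn would need Mirqor (Rule 1), but Mirqor is never earned. Mirqor would need Eldnex (Rule 2), but Eldnex is never earned.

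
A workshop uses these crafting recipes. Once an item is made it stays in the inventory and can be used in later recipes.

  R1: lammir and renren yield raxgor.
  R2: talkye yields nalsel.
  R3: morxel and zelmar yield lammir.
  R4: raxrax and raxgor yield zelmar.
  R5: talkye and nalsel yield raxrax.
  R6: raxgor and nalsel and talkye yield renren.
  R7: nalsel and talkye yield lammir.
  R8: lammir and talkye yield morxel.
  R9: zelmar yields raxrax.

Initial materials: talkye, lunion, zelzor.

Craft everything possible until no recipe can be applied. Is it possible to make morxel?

Yes

talkye → nalsel (R2).
nalsel and talkye → lammir (R7).
Using R8, lammir and talkye make morxel.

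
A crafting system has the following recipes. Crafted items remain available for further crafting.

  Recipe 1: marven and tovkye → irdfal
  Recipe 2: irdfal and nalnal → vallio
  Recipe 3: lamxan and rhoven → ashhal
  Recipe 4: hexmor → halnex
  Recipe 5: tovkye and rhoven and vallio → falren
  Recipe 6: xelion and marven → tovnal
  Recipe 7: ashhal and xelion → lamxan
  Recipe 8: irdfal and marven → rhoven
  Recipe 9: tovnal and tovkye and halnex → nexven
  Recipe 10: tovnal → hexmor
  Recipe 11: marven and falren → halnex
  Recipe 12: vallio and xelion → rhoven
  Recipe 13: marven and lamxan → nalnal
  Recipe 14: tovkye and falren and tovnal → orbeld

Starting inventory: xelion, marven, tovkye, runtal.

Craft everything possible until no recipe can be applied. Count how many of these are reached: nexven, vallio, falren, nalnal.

1

Using Recipe 6, xelion and marven make tovnal.
Using Recipe 10, tovnal makes hexmor.
hexmor → halnex (Recipe 4).
Using Recipe 9, tovnal, tovkye, and halnex make nexven.
nexven: reached.
vallio would need irdfal and nalnal (Recipe 2), but nalnal is never obtained.
falren would need tovkye, rhoven, and vallio (Recipe 5), but vallio is never obtained.
nalnal would need marven and lamxan (Recipe 13), but lamxan is never obtained.
Reached: nexven — 1 of the 4.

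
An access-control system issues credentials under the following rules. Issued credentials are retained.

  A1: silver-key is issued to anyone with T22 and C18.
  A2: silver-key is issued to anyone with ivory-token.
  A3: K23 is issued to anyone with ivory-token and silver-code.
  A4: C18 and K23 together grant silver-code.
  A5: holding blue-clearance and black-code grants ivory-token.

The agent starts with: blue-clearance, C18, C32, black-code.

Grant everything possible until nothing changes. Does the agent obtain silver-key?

Yes

Holding blue-clearance and black-code grants ivory-token (A5).
Holding ivory-token grants silver-key (A2).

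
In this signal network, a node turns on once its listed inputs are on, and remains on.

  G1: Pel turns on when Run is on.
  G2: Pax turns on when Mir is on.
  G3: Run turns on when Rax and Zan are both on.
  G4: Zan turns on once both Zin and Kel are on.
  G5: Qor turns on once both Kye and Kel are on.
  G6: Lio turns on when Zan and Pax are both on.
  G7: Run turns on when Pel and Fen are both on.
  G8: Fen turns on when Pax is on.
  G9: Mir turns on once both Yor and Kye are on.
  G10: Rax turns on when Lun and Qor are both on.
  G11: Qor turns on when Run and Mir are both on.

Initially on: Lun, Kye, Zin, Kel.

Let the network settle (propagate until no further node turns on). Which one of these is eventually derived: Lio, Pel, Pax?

Pel

Zin and Kel are on, so Zan turns on (G4).
Kye and Kel are on, so Qor turns on (G5).
Lun and Qor are on, so Rax turns on (G10).
G3: Rax and Zan on → Run on.
Run is on, so Pel turns on (G1).
Lio would need Zan and Pax (G6), but Pax never turns on. Pax would need Mir (G2), but Mir never turns on.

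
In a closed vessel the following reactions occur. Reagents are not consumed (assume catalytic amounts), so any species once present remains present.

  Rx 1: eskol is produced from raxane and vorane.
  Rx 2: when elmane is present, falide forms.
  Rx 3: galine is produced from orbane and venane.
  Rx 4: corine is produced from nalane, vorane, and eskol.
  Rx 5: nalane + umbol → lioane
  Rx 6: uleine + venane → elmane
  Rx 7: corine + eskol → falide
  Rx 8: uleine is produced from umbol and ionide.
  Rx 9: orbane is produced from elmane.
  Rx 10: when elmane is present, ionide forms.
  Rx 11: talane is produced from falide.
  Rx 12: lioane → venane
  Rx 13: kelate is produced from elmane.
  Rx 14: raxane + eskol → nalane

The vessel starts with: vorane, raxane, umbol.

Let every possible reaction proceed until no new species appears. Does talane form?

raxane and vorane present → eskol forms (Rx 1).
raxane and eskol present → nalane forms (Rx 14).
nalane, vorane, and eskol present → corine forms (Rx 4).
corine and eskol present → falide forms (Rx 7).
falide present → talane forms (Rx 11).

Yes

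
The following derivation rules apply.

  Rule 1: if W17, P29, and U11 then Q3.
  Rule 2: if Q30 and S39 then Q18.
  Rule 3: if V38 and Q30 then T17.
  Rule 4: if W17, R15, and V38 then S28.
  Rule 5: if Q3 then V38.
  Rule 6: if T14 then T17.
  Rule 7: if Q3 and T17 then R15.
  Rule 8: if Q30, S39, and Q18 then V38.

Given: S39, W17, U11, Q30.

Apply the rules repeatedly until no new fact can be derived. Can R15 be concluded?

R15 would need Q3 and T17 (Rule 7), but Q3 is never established.

No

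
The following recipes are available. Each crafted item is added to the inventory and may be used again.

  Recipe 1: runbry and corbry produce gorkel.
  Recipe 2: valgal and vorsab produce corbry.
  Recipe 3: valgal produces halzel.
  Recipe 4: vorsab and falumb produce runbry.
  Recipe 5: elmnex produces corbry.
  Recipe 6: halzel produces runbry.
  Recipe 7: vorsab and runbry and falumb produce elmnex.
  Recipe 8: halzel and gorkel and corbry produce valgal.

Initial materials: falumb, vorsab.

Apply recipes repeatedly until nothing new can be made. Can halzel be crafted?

halzel would need valgal (Recipe 3), but valgal is never obtained.

No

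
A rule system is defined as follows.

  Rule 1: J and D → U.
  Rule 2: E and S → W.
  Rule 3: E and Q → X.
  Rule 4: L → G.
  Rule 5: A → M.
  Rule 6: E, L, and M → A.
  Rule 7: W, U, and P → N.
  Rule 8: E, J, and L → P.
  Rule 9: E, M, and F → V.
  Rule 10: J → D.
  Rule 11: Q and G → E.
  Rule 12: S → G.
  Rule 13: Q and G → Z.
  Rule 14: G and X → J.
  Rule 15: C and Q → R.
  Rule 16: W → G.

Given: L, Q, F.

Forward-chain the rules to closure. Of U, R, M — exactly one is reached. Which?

L holds, so G follows (Rule 4).
From Q and G, Rule 11 gives E.
From E and Q, Rule 3 gives X.
From G and X, Rule 14 gives J.
J holds, so D follows (Rule 10).
J and D hold, so U follows (Rule 1).
M would need A (Rule 5), but A is never established. R would need C and Q (Rule 15), but C is never established.

U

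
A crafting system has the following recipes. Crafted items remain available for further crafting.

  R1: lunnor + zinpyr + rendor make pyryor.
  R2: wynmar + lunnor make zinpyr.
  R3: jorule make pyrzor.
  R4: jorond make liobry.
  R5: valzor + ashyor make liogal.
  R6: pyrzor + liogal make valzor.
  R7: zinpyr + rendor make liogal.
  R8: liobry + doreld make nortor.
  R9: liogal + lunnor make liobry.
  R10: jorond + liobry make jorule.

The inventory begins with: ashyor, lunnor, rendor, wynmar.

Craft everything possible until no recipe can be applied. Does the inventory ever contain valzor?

valzor would need pyrzor and liogal (R6), but pyrzor is never obtained.

No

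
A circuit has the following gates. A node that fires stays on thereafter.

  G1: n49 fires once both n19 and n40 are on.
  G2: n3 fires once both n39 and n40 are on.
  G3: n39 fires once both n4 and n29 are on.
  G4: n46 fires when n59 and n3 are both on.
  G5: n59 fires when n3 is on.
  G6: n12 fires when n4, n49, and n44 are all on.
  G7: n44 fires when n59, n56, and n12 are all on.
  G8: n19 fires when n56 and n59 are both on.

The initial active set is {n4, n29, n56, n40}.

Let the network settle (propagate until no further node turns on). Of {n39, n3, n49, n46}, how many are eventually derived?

4

G3: n4 and n29 on → n39 on.
G2: n39 and n40 on → n3 on.
n3 is on, so n59 fires (G5).
G4: n59 and n3 on → n46 on.
G8: n56 and n59 on → n19 on.
G1: n19 and n40 on → n49 on.
n39: reached.
n3: reached.
n49: reached.
n46: reached.
All 4 are reached.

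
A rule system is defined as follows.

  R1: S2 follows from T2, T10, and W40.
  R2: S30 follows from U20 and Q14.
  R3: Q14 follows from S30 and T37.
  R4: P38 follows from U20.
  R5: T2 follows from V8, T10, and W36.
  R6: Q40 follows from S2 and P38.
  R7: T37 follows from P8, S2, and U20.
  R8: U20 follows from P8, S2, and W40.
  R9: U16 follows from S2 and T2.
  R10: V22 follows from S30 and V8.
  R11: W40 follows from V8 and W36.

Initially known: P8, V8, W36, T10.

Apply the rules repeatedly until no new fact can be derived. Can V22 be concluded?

V22 would need S30 and V8 (R10), but S30 is never established.

No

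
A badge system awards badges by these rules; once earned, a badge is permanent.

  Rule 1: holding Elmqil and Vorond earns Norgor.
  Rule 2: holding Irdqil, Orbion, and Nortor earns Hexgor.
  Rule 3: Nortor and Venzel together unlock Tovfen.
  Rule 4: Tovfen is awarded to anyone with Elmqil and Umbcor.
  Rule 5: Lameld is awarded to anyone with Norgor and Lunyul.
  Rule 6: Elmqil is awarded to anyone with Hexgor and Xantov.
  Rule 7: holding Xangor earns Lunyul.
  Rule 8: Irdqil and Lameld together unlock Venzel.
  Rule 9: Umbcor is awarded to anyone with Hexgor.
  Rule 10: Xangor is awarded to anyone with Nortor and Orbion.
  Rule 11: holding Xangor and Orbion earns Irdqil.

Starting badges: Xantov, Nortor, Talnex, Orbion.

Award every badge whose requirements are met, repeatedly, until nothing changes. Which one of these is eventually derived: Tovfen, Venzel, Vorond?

Tovfen

With Nortor and Orbion, Xangor is earned (Rule 10).
With Xangor and Orbion, Irdqil is earned (Rule 11).
With Irdqil, Orbion, and Nortor, Hexgor is earned (Rule 2).
With Hexgor, Umbcor is earned (Rule 9).
With Hexgor and Xantov, Elmqil is earned (Rule 6).
With Elmqil and Umbcor, Tovfen is earned (Rule 4).
No rule produces Vorond, and it is not given. Venzel would need Irdqil and Lameld (Rule 8), but Lameld is never earned.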